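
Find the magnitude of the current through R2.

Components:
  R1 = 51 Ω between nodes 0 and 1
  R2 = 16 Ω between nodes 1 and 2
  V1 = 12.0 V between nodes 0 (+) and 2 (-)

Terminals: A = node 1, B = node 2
Nodal analysis, taking node 2 as the 0 V reference.
Source V1 fixes V_0 = 12 V.
KCL at each unknown node (sum of currents leaving = 0; resistances in Ω):
  Node 1: (V_1 - 12)/51 + (V_1 - 0)/16 = 0
Collecting terms: 0.08211 × V_1 = 0.2353  =>  V_1 = 2.866 V
I_R2 = (V_1 - V_2)/R2 = (2.866 - 0)/16 = 0.1791 A
|I_R2| = 0.1791 A

Final answer: |I_R2| = 0.1791 A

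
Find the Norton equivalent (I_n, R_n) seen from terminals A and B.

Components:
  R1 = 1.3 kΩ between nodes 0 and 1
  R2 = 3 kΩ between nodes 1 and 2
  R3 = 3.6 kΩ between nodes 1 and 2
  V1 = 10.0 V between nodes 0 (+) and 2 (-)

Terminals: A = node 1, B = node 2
Find the Thévenin equivalent first; then I_n = V_th/R_th and R_n = R_th.
Step 1 — V_th is the open-circuit voltage V_A - V_B (nothing connected across the terminals).
Nodal analysis, taking node 2 as the 0 V reference.
Source V1 fixes V_0 = 10 V.
KCL at each unknown node (sum of currents leaving = 0; resistances in Ω):
  Node 1: (V_1 - 10)/1300 + (V_1 - 0)/3000 + (V_1 - 0)/3600 = 0
Collecting terms: 0.00138 × V_1 = 0.007692  =>  V_1 = 5.573 V
V_th = V_1 - V_2 = 5.573 - 0 = 5.573 V
Step 2 — R_th: zero the source — replace V1 by a short circuit (node 2 merges into node 0) — and find the resistance seen between A (node 1) and B (node 0).
Reduce the network between node 1 (A) and node 0 (B) by series/parallel combination:
  Rp1 = R1 ‖ R2 ‖ R3 (parallel, all between nodes 0 and 1) = 1/(1/1300 + 1/3000 + 1/3600) = 724.5 Ω
R_th = 724.5 Ω
I_n = V_th/R_th = 5.573/724.5 = 0.007692 A, and R_n = R_th = 724.5 Ω

Final answer: I_n = 0.007692 A, R_n = 724.5 Ω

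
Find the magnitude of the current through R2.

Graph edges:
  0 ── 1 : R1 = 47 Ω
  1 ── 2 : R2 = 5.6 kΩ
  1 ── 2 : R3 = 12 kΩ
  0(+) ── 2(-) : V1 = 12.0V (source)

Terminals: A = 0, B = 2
Nodal analysis, taking node 2 as the 0 V reference.
Source V1 fixes V_0 = 12 V.
KCL at each unknown node (sum of currents leaving = 0; resistances in Ω):
  Node 1: (V_1 - 12)/47 + (V_1 - 0)/5600 + (V_1 - 0)/12000 = 0
Collecting terms: 0.02154 × V_1 = 0.2553  =>  V_1 = 11.85 V
I_R2 = (V_1 - V_2)/R2 = (11.85 - 0)/5600 = 0.002117 A
|I_R2| = 0.002117 A

Final answer: |I_R2| = 0.002117 A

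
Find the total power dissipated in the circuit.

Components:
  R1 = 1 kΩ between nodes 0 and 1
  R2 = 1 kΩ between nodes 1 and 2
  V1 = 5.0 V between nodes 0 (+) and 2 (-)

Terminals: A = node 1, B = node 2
Nodal analysis, taking node 2 as the 0 V reference.
Source V1 fixes V_0 = 5 V.
KCL at each unknown node (sum of currents leaving = 0; resistances in Ω):
  Node 1: (V_1 - 5)/1000 + (V_1 - 0)/1000 = 0
Collecting terms: 0.002 × V_1 = 0.005  =>  V_1 = 2.5 V
Power in each resistor, P = (ΔV)²/R:
  P_R1 = (5 - 2.5)²/1000 = 0.00625 W
  P_R2 = (2.5 - 0)²/1000 = 0.00625 W
P_total = P_R1 + P_R2 = 0.0125 W

Final answer: 0.0125 W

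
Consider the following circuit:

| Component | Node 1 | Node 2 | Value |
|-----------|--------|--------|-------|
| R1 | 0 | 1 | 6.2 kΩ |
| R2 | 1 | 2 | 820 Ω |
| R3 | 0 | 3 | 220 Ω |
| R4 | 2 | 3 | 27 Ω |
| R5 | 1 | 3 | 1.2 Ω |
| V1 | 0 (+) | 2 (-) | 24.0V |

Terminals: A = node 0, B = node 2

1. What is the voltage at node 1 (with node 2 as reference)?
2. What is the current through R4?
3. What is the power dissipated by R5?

Nodal analysis, taking node 2 as the 0 V reference.
Source V1 fixes V_0 = 24 V.
KCL at each unknown node (sum of currents leaving = 0; resistances in Ω):
  Node 1: (V_1 - 24)/6200 + (V_1 - 0)/820 + (V_1 - V_3)/1.2 = 0
  Node 3: (V_3 - 24)/220 + (V_3 - 0)/27 + (V_3 - V_1)/1.2 = 0
Collecting terms (coefficients in siemens):
  0.8347·V_1 - 0.8333·V_3 = 0.003871
  0.8749·V_3 - 0.8333·V_1 = 0.1091
Determinant D = (0.8347)(0.8749) - (-0.8333)(-0.8333) = 0.03586
V_1 = [(0.003871)(0.8749) - (-0.8333)(0.1091)]/D = 2.63 V
V_3 = [(0.8347)(0.1091) - (0.003871)(-0.8333)]/D = 2.629 V
Part 1:
  Read off the nodal solution: V_1 = 2.63 V
Part 2:
  I_R4 = (V_2 - V_3)/R4 = (0 - 2.629)/27 = -0.09738 A
  Magnitude: I_R4 = 0.09738 A
Part 3:
  I_R5 = (V_1 - V_3)/R5 = (2.63 - 2.629)/1.2 = 0.0002401 A
  P_R5 = I_R5² × R5 = (0.0002401)² × 1.2 = 0.00000006917 W

Final answers:
1. V_1 = 2.63 V
2. I_R4 = 0.09738 A
3. P_R5 = 6.917e-08 W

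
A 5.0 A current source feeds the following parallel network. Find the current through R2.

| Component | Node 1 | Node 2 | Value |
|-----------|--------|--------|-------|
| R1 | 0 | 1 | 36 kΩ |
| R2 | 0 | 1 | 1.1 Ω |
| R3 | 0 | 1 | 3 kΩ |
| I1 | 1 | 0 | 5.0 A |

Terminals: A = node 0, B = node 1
All resistors sit directly between nodes 0 and 1, so they are in parallel and share one voltage V; the full source current 5 A splits among them.
1/R_par = 1/36000 + 1/1.1 + 1/3000 = 0.9095 S  =>  R_par = 1.1 Ω
V = I × R_par = 5 × 1.1 = 5.498 V
I_R2 = V/R2 = 5.498/1.1 = 4.998 A

Final answer: 4.998 A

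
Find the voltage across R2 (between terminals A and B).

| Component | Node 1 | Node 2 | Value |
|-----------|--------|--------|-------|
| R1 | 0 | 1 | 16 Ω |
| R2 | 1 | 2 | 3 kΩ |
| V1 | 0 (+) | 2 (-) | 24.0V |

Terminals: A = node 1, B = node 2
R1 and R2 are in series across V1 (node 0 → node 1 → node 2), and the output A–B is taken across R2, so this is a voltage divider.
Series current: I = V1/(R1 + R2) = 24/(16 + 3000) = 24/3016 = 0.007958 A
V_R2 = I × R2 = V1 × R2/(R1 + R2) = 24 × 3000/3016 = 23.87 V

Final answer: 23.87 V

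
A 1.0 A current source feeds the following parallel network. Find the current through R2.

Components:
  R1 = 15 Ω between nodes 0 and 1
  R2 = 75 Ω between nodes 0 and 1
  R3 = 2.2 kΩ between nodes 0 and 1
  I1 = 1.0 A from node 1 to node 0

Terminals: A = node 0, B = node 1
All resistors sit directly between nodes 0 and 1, so they are in parallel and share one voltage V; the full source current 1 A splits among them.
1/R_par = 1/15 + 1/75 + 1/2200 = 0.08045 S  =>  R_par = 12.43 Ω
V = I × R_par = 1 × 12.43 = 12.43 V
I_R2 = V/R2 = 12.43/75 = 0.1657 A

Final answer: 0.1657 A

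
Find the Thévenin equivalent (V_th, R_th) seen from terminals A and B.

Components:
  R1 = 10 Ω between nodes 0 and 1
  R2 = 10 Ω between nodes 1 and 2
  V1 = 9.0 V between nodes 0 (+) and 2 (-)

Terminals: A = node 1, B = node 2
Step 1 — V_th is the open-circuit voltage V_A - V_B (nothing connected across the terminals).
Nodal analysis, taking node 2 as the 0 V reference.
Source V1 fixes V_0 = 9 V.
KCL at each unknown node (sum of currents leaving = 0; resistances in Ω):
  Node 1: (V_1 - 9)/10 + (V_1 - 0)/10 = 0
Collecting terms: 0.2 × V_1 = 0.9  =>  V_1 = 4.5 V
V_th = V_1 - V_2 = 4.5 - 0 = 4.5 V
Step 2 — R_th: zero the source — replace V1 by a short circuit (node 2 merges into node 0) — and find the resistance seen between A (node 1) and B (node 0).
Reduce the network between node 1 (A) and node 0 (B) by series/parallel combination:
  Rp1 = R1 ‖ R2 (parallel, both between nodes 0 and 1) = 1/(1/10 + 1/10) = 5 Ω
R_th = 5 Ω

Final answer: V_th = 4.5 V, R_th = 5 Ω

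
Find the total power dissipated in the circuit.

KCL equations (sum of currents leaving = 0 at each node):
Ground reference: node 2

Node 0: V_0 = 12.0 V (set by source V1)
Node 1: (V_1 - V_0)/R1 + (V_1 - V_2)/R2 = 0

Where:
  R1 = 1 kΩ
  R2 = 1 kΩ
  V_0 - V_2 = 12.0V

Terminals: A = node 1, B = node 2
Nodal analysis, taking node 2 as the 0 V reference.
Source V1 fixes V_0 = 12 V.
KCL at each unknown node (sum of currents leaving = 0; resistances in Ω):
  Node 1: (V_1 - 12)/1000 + (V_1 - 0)/1000 = 0
Collecting terms: 0.002 × V_1 = 0.012  =>  V_1 = 6 V
Power in each resistor, P = (ΔV)²/R:
  P_R1 = (12 - 6)²/1000 = 0.036 W
  P_R2 = (6 - 0)²/1000 = 0.036 W
P_total = P_R1 + P_R2 = 0.072 W

Final answer: 0.072 W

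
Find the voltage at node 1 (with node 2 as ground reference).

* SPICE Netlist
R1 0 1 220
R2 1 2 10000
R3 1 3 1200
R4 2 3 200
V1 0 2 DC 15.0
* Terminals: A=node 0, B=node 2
Nodal analysis, taking node 2 as the 0 V reference.
Source V1 fixes V_0 = 15 V.
KCL at each unknown node (sum of currents leaving = 0; resistances in Ω):
  Node 1: (V_1 - 15)/220 + (V_1 - 0)/10000 + (V_1 - V_3)/1200 = 0
  Node 3: (V_3 - V_1)/1200 + (V_3 - 0)/200 = 0
Collecting terms (coefficients in siemens):
  0.005479·V_1 - 0.0008333·V_3 = 0.06818
  0.005833·V_3 - 0.0008333·V_1 = 0
Determinant D = (0.005479)(0.005833) - (-0.0008333)(-0.0008333) = 0.00003127
V_1 = [(0.06818)(0.005833) - (-0.0008333)(0)]/D = 12.72 V
V_3 = [(0.005479)(0) - (0.06818)(-0.0008333)]/D = 1.817 V
The requested potential is V_1 = 12.72 V.

Final answer: V_1 = 12.72 V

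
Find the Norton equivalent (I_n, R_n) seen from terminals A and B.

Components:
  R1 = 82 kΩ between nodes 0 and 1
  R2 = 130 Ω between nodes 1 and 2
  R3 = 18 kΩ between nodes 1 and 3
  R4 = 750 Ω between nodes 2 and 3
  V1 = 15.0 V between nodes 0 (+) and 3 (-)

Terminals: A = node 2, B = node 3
Find the Thévenin equivalent first; then I_n = V_th/R_th and R_n = R_th.
Step 1 — V_th is the open-circuit voltage V_A - V_B (nothing connected across the terminals).
Nodal analysis, taking node 3 as the 0 V reference.
Source V1 fixes V_0 = 15 V.
KCL at each unknown node (sum of currents leaving = 0; resistances in Ω):
  Node 1: (V_1 - 15)/82000 + (V_1 - V_2)/130 + (V_1 - 0)/18000 = 0
  Node 2: (V_2 - V_1)/130 + (V_2 - 0)/750 = 0
Collecting terms (coefficients in siemens):
  0.00776·V_1 - 0.007692·V_2 = 0.0001829
  0.009026·V_2 - 0.007692·V_1 = 0
Determinant D = (0.00776)(0.009026) - (-0.007692)(-0.007692) = 0.00001087
V_1 = [(0.0001829)(0.009026) - (-0.007692)(0)]/D = 0.1519 V
V_2 = [(0.00776)(0) - (0.0001829)(-0.007692)]/D = 0.1295 V
V_th = V_2 - V_3 = 0.1295 - 0 = 0.1295 V
Step 2 — R_th: zero the source — replace V1 by a short circuit (node 3 merges into node 0) — and find the resistance seen between A (node 2) and B (node 0).
Reduce the network between node 2 (A) and node 0 (B) by series/parallel combination:
  Rp1 = R1 ‖ R3 (parallel, both between nodes 0 and 1) = 1/(1/82000 + 1/18000) = 14760 Ω
  Rs1 = R2 + Rp1 (series, joined only at node 1) = 130 + 14760 = 14890 Ω
  Rp2 = R4 ‖ Rs1 (parallel, both between nodes 0 and 2) = 1/(1/750 + 1/14890) = 714 Ω
R_th = 714 Ω
I_n = V_th/R_th = 0.1295/714 = 0.0001813 A, and R_n = R_th = 714 Ω

Final answer: I_n = 0.0001813 A, R_n = 714 Ω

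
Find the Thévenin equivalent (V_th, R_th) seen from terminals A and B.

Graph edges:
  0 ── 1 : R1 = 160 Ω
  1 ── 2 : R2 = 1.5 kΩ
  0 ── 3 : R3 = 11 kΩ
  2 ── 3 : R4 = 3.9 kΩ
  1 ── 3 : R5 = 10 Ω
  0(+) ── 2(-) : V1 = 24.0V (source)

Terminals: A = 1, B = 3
Step 1 — V_th is the open-circuit voltage V_A - V_B (nothing connected across the terminals).
Nodal analysis, taking node 2 as the 0 V reference.
Source V1 fixes V_0 = 24 V.
KCL at each unknown node (sum of currents leaving = 0; resistances in Ω):
  Node 1: (V_1 - 24)/160 + (V_1 - 0)/1500 + (V_1 - V_3)/10 = 0
  Node 3: (V_3 - 24)/11000 + (V_3 - 0)/3900 + (V_3 - V_1)/10 = 0
Collecting terms (coefficients in siemens):
  0.1069·V_1 - 0.1·V_3 = 0.15
  0.1003·V_3 - 0.1·V_1 = 0.002182
Determinant D = (0.1069)(0.1003) - (-0.1)(-0.1) = 0.0007288
V_1 = [(0.15)(0.1003) - (-0.1)(0.002182)]/D = 20.95 V
V_3 = [(0.1069)(0.002182) - (0.15)(-0.1)]/D = 20.9 V
V_th = V_1 - V_3 = 20.95 - 20.9 = 0.05078 V
Step 2 — R_th: zero the source — replace V1 by a short circuit (node 2 merges into node 0) — and find the resistance seen between A (node 1) and B (node 3).
Reduce the network between node 1 (A) and node 3 (B) by series/parallel combination:
  Rp1 = R1 ‖ R2 (parallel, both between nodes 0 and 1) = 1/(1/160 + 1/1500) = 144.6 Ω
  Rp2 = R3 ‖ R4 (parallel, both between nodes 0 and 3) = 1/(1/11000 + 1/3900) = 2879 Ω
  Rs1 = Rp1 + Rp2 (series, joined only at node 0) = 144.6 + 2879 = 3024 Ω
  Rp3 = R5 ‖ Rs1 (parallel, both between nodes 1 and 3) = 1/(1/10 + 1/3024) = 9.967 Ω
R_th = 9.967 Ω

Final answer: V_th = 0.05078 V, R_th = 9.967 Ω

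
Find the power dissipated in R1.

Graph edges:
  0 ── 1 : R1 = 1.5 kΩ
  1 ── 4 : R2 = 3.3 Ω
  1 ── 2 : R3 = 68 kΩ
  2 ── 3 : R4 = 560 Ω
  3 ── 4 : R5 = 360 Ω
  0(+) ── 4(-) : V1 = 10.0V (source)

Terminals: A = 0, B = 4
Nodal analysis, taking node 4 as the 0 V reference.
Source V1 fixes V_0 = 10 V.
KCL at each unknown node (sum of currents leaving = 0; resistances in Ω):
  Node 1: (V_1 - 10)/1500 + (V_1 - 0)/3.3 + (V_1 - V_2)/68000 = 0
  Node 2: (V_2 - V_1)/68000 + (V_2 - V_3)/560 = 0
  Node 3: (V_3 - V_2)/560 + (V_3 - 0)/360 = 0
Collecting terms (coefficients in siemens):
  0.3037·V_1 - 0.00001471·V_2 = 0.006667
  0.0018·V_2 - 0.00001471·V_1 - 0.001786·V_3 = 0
  0.004563·V_3 - 0.001786·V_2 = 0
Solving these 3 simultaneous equations (Gaussian elimination) gives:
  V_1 = 0.02195 V, V_2 = 0.000293 V, V_3 = 0.0001147 V
I_R1 = (V_0 - V_1)/R1 = (10 - 0.02195)/1500 = 0.006652 A
P_R1 = I_R1² × R1 = (0.006652)² × 1500 = 0.06637 W

Final answer: 0.06637 W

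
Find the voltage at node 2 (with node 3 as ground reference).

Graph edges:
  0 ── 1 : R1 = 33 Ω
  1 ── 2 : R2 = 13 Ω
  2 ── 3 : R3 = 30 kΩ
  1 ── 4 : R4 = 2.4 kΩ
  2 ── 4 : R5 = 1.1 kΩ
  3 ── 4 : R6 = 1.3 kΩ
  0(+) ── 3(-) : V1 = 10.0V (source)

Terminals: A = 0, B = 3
Nodal analysis, taking node 3 as the 0 V reference.
Source V1 fixes V_0 = 10 V.
KCL at each unknown node (sum of currents leaving = 0; resistances in Ω):
  Node 1: (V_1 - 10)/33 + (V_1 - V_2)/13 + (V_1 - V_4)/2400 = 0
  Node 2: (V_2 - V_1)/13 + (V_2 - 0)/30000 + (V_2 - V_4)/1100 = 0
  Node 4: (V_4 - V_1)/2400 + (V_4 - V_2)/1100 + (V_4 - 0)/1300 = 0
Collecting terms (coefficients in siemens):
  0.1076·V_1 - 0.07692·V_2 - 0.0004167·V_4 = 0.303
  0.07787·V_2 - 0.07692·V_1 - 0.0009091·V_4 = 0
  0.002095·V_4 - 0.0004167·V_1 - 0.0009091·V_2 = 0
Solving these 3 simultaneous equations (Gaussian elimination) gives:
  V_1 = 9.832 V, V_2 = 9.785 V, V_4 = 6.202 V
The requested potential is V_2 = 9.785 V.

Final answer: V_2 = 9.785 V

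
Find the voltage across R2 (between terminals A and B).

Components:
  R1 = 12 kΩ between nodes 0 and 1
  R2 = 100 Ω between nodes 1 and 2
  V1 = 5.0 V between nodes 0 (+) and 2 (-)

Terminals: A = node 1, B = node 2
R1 and R2 are in series across V1 (node 0 → node 1 → node 2), and the output A–B is taken across R2, so this is a voltage divider.
Series current: I = V1/(R1 + R2) = 5/(12000 + 100) = 5/12100 = 0.0004132 A
V_R2 = I × R2 = V1 × R2/(R1 + R2) = 5 × 100/12100 = 0.04132 V

Final answer: 0.04132 V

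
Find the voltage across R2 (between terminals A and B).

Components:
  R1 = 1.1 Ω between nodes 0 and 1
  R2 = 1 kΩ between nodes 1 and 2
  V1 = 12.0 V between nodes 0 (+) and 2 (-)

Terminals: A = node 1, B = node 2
R1 and R2 are in series across V1 (node 0 → node 1 → node 2), and the output A–B is taken across R2, so this is a voltage divider.
Series current: I = V1/(R1 + R2) = 12/(1.1 + 1000) = 12/1001 = 0.01199 A
V_R2 = I × R2 = V1 × R2/(R1 + R2) = 12 × 1000/1001 = 11.99 V

Final answer: 11.99 V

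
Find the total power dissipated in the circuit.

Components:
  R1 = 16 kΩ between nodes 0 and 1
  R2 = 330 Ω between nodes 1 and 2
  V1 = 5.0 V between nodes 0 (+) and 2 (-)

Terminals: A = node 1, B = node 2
Nodal analysis, taking node 2 as the 0 V reference.
Source V1 fixes V_0 = 5 V.
KCL at each unknown node (sum of currents leaving = 0; resistances in Ω):
  Node 1: (V_1 - 5)/16000 + (V_1 - 0)/330 = 0
Collecting terms: 0.003093 × V_1 = 0.0003125  =>  V_1 = 0.101 V
Power in each resistor, P = (ΔV)²/R:
  P_R1 = (5 - 0.101)²/16000 = 0.0015 W
  P_R2 = (0.101 - 0)²/330 = 0.00003094 W
P_total = P_R1 + P_R2 = 0.001531 W

Final answer: 0.001531 W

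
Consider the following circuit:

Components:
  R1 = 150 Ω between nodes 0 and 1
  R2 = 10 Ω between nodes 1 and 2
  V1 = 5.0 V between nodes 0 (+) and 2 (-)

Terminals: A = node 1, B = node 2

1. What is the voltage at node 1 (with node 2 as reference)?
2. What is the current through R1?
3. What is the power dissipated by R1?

Nodal analysis, taking node 2 as the 0 V reference.
Source V1 fixes V_0 = 5 V.
KCL at each unknown node (sum of currents leaving = 0; resistances in Ω):
  Node 1: (V_1 - 5)/150 + (V_1 - 0)/10 = 0
Collecting terms: 0.1067 × V_1 = 0.03333  =>  V_1 = 0.3125 V
Part 1:
  Read off the nodal solution: V_1 = 0.3125 V
Part 2:
  I_R1 = (V_0 - V_1)/R1 = (5 - 0.3125)/150 = 0.03125 A
  Magnitude: I_R1 = 0.03125 A
Part 3:
  I_R1 = (V_0 - V_1)/R1 = (5 - 0.3125)/150 = 0.03125 A
  P_R1 = I_R1² × R1 = (0.03125)² × 150 = 0.1465 W

Final answers:
1. V_1 = 0.3125 V
2. I_R1 = 0.03125 A
3. P_R1 = 0.1465 W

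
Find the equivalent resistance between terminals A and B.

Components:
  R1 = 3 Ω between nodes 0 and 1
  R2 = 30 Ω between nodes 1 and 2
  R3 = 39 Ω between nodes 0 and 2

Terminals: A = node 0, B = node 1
Reduce the network between node 0 (A) and node 1 (B) by series/parallel combination:
  Rs1 = R3 + R2 (series, joined only at node 2) = 39 + 30 = 69 Ω
  Rp1 = R1 ‖ Rs1 (parallel, both between nodes 0 and 1) = 1/(1/3 + 1/69) = 2.875 Ω
R_eq = 2.875 Ω

Final answer: 2.875 Ω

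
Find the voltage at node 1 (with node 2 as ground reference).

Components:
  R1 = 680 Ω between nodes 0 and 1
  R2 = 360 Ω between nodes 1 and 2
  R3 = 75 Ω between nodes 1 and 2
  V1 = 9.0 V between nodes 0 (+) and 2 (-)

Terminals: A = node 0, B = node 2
Nodal analysis, taking node 2 as the 0 V reference.
Source V1 fixes V_0 = 9 V.
KCL at each unknown node (sum of currents leaving = 0; resistances in Ω):
  Node 1: (V_1 - 9)/680 + (V_1 - 0)/360 + (V_1 - 0)/75 = 0
Collecting terms: 0.01758 × V_1 = 0.01324  =>  V_1 = 0.7528 V
The requested potential is V_1 = 0.7528 V.

Final answer: V_1 = 0.7528 V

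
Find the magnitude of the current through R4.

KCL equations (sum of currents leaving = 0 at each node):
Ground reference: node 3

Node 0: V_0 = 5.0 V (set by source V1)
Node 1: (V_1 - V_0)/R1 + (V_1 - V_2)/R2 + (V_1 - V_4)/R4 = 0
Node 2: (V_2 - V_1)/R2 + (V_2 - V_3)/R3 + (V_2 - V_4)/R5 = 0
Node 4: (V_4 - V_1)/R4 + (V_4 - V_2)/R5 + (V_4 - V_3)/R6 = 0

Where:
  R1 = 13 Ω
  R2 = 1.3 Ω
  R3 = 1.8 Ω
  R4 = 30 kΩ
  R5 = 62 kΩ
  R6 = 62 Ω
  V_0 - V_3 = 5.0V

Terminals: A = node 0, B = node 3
Nodal analysis, taking node 3 as the 0 V reference.
Source V1 fixes V_0 = 5 V.
KCL at each unknown node (sum of currents leaving = 0; resistances in Ω):
  Node 1: (V_1 - 5)/13 + (V_1 - V_2)/1.3 + (V_1 - V_4)/30000 = 0
  Node 2: (V_2 - V_1)/1.3 + (V_2 - 0)/1.8 + (V_2 - V_4)/62000 = 0
  Node 4: (V_4 - V_1)/30000 + (V_4 - V_2)/62000 + (V_4 - 0)/62 = 0
Collecting terms (coefficients in siemens):
  0.8462·V_1 - 0.7692·V_2 - 0.00003333·V_4 = 0.3846
  1.325·V_2 - 0.7692·V_1 - 0.00001613·V_4 = 0
  0.01618·V_4 - 0.00003333·V_1 - 0.00001613·V_2 = 0
Solving these 3 simultaneous equations (Gaussian elimination) gives:
  V_1 = 0.9626 V, V_2 = 0.5589 V, V_4 = 0.002541 V
I_R4 = (V_1 - V_4)/R4 = (0.9626 - 0.002541)/30000 = 0.000032 A
|I_R4| = 0.000032 A

Final answer: |I_R4| = 3.2e-05 A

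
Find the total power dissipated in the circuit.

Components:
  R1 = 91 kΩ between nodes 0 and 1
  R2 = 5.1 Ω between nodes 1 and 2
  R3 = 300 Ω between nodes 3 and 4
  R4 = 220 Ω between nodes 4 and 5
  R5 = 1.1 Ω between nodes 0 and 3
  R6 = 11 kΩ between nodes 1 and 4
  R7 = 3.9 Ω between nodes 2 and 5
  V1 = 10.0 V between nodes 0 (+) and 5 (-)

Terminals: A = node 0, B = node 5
Nodal analysis, taking node 5 as the 0 V reference.
Source V1 fixes V_0 = 10 V.
KCL at each unknown node (sum of currents leaving = 0; resistances in Ω):
  Node 1: (V_1 - 10)/91000 + (V_1 - V_2)/5.1 + (V_1 - V_4)/11000 = 0
  Node 2: (V_2 - V_1)/5.1 + (V_2 - 0)/3.9 = 0
  Node 3: (V_3 - V_4)/300 + (V_3 - 10)/1.1 = 0
  Node 4: (V_4 - V_3)/300 + (V_4 - 0)/220 + (V_4 - V_1)/11000 = 0
Collecting terms (coefficients in siemens):
  0.1962·V_1 - 0.1961·V_2 - 0.00009091·V_4 = 0.0001099
  0.4525·V_2 - 0.1961·V_1 = 0
  0.9124·V_3 - 0.003333·V_4 = 9.091
  0.00797·V_4 - 0.00009091·V_1 - 0.003333·V_3 = 0
Solving these 4 simultaneous equations (Gaussian elimination) gives:
  V_1 = 0.0044 V, V_2 = 0.001907 V, V_3 = 9.979 V, V_4 = 4.174 V
Power in each resistor, P = (ΔV)²/R:
  P_R1 = (10 - 0.0044)²/91000 = 0.001098 W
  P_R2 = (0.0044 - 0.001907)²/5.1 = 0.000001219 W
  P_R3 = (9.979 - 4.174)²/300 = 0.1123 W
  P_R4 = (4.174 - 0)²/220 = 0.07918 W
  P_R5 = (10 - 9.979)²/1.1 = 0.0004119 W
  P_R6 = (0.0044 - 4.174)²/11000 = 0.00158 W
  P_R7 = (0.001907 - 0)²/3.9 = 0.0000009321 W
P_total = P_R1 + P_R2 + P_R3 + P_R4 + P_R5 + P_R6 + P_R7 = 0.1946 W

Final answer: 0.1946 W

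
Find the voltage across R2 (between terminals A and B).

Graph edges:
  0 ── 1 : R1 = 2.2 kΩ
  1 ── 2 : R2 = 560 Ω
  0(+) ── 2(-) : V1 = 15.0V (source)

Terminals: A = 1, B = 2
R1 and R2 are in series across V1 (node 0 → node 1 → node 2), and the output A–B is taken across R2, so this is a voltage divider.
Series current: I = V1/(R1 + R2) = 15/(2200 + 560) = 15/2760 = 0.005435 A
V_R2 = I × R2 = V1 × R2/(R1 + R2) = 15 × 560/2760 = 3.043 V

Final answer: 3.043 V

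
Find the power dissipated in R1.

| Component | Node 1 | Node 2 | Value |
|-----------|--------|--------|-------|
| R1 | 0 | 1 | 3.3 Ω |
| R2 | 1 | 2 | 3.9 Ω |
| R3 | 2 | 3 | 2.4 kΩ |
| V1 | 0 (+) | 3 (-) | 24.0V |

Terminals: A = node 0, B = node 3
Nodal analysis, taking node 3 as the 0 V reference.
Source V1 fixes V_0 = 24 V.
KCL at each unknown node (sum of currents leaving = 0; resistances in Ω):
  Node 1: (V_1 - 24)/3.3 + (V_1 - V_2)/3.9 = 0
  Node 2: (V_2 - V_1)/3.9 + (V_2 - 0)/2400 = 0
Collecting terms (coefficients in siemens):
  0.5594·V_1 - 0.2564·V_2 = 7.273
  0.2568·V_2 - 0.2564·V_1 = 0
Determinant D = (0.5594)(0.2568) - (-0.2564)(-0.2564) = 0.07793
V_1 = [(7.273)(0.2568) - (-0.2564)(0)]/D = 23.97 V
V_2 = [(0.5594)(0) - (7.273)(-0.2564)]/D = 23.93 V
I_R1 = (V_0 - V_1)/R1 = (24 - 23.97)/3.3 = 0.00997 A
P_R1 = I_R1² × R1 = (0.00997)² × 3.3 = 0.000328 W

Final answer: 0.000328 W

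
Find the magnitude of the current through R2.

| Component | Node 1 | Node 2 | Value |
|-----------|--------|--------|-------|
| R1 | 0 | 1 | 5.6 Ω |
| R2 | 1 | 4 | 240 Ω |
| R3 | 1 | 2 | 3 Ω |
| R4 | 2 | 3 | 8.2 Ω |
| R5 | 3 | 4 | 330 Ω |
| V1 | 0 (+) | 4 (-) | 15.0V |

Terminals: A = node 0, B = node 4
Nodal analysis, taking node 4 as the 0 V reference.
Source V1 fixes V_0 = 15 V.
KCL at each unknown node (sum of currents leaving = 0; resistances in Ω):
  Node 1: (V_1 - 15)/5.6 + (V_1 - 0)/240 + (V_1 - V_2)/3 = 0
  Node 2: (V_2 - V_1)/3 + (V_2 - V_3)/8.2 = 0
  Node 3: (V_3 - V_2)/8.2 + (V_3 - 0)/330 = 0
Collecting terms (coefficients in siemens):
  0.5161·V_1 - 0.3333·V_2 = 2.679
  0.4553·V_2 - 0.3333·V_1 - 0.122·V_3 = 0
  0.125·V_3 - 0.122·V_2 = 0
Solving these 3 simultaneous equations (Gaussian elimination) gives:
  V_1 = 14.43 V, V_2 = 14.3 V, V_3 = 13.95 V
I_R2 = (V_1 - V_4)/R2 = (14.43 - 0)/240 = 0.06011 A
|I_R2| = 0.06011 A

Final answer: |I_R2| = 0.06011 A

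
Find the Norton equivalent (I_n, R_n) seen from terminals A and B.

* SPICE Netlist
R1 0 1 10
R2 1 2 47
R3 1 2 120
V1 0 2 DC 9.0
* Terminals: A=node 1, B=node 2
Find the Thévenin equivalent first; then I_n = V_th/R_th and R_n = R_th.
Step 1 — V_th is the open-circuit voltage V_A - V_B (nothing connected across the terminals).
Nodal analysis, taking node 2 as the 0 V reference.
Source V1 fixes V_0 = 9 V.
KCL at each unknown node (sum of currents leaving = 0; resistances in Ω):
  Node 1: (V_1 - 9)/10 + (V_1 - 0)/47 + (V_1 - 0)/120 = 0
Collecting terms: 0.1296 × V_1 = 0.9  =>  V_1 = 6.944 V
V_th = V_1 - V_2 = 6.944 - 0 = 6.944 V
Step 2 — R_th: zero the source — replace V1 by a short circuit (node 2 merges into node 0) — and find the resistance seen between A (node 1) and B (node 0).
Reduce the network between node 1 (A) and node 0 (B) by series/parallel combination:
  Rp1 = R1 ‖ R2 ‖ R3 (parallel, all between nodes 0 and 1) = 1/(1/10 + 1/47 + 1/120) = 7.715 Ω
R_th = 7.715 Ω
I_n = V_th/R_th = 6.944/7.715 = 0.9 A, and R_n = R_th = 7.715 Ω

Final answer: I_n = 0.9 A, R_n = 7.715 Ω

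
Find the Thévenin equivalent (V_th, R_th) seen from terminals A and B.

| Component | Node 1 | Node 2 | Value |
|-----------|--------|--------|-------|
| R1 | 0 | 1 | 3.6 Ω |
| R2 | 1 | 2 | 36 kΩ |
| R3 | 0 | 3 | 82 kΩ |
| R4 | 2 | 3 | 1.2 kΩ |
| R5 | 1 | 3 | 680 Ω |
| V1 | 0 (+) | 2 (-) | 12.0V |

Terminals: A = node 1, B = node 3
Step 1 — V_th is the open-circuit voltage V_A - V_B (nothing connected across the terminals).
Nodal analysis, taking node 2 as the 0 V reference.
Source V1 fixes V_0 = 12 V.
KCL at each unknown node (sum of currents leaving = 0; resistances in Ω):
  Node 1: (V_1 - 12)/3.6 + (V_1 - 0)/36000 + (V_1 - V_3)/680 = 0
  Node 3: (V_3 - 12)/82000 + (V_3 - 0)/1200 + (V_3 - V_1)/680 = 0
Collecting terms (coefficients in siemens):
  0.2793·V_1 - 0.001471·V_3 = 3.333
  0.002316·V_3 - 0.001471·V_1 = 0.0001463
Determinant D = (0.2793)(0.002316) - (-0.001471)(-0.001471) = 0.0006447
V_1 = [(3.333)(0.002316) - (-0.001471)(0.0001463)]/D = 11.98 V
V_3 = [(0.2793)(0.0001463) - (3.333)(-0.001471)]/D = 7.667 V
V_th = V_1 - V_3 = 11.98 - 7.667 = 4.309 V
Step 2 — R_th: zero the source — replace V1 by a short circuit (node 2 merges into node 0) — and find the resistance seen between A (node 1) and B (node 3).
Reduce the network between node 1 (A) and node 3 (B) by series/parallel combination:
  Rp1 = R1 ‖ R2 (parallel, both between nodes 0 and 1) = 1/(1/3.6 + 1/36000) = 3.6 Ω
  Rp2 = R3 ‖ R4 (parallel, both between nodes 0 and 3) = 1/(1/82000 + 1/1200) = 1183 Ω
  Rs1 = Rp1 + Rp2 (series, joined only at node 0) = 3.6 + 1183 = 1186 Ω
  Rp3 = R5 ‖ Rs1 (parallel, both between nodes 1 and 3) = 1/(1/680 + 1/1186) = 432.2 Ω
R_th = 432.2 Ω

Final answer: V_th = 4.309 V, R_th = 432.2 Ω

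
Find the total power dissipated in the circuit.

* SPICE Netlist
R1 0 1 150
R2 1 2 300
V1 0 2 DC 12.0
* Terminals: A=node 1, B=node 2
Nodal analysis, taking node 2 as the 0 V reference.
Source V1 fixes V_0 = 12 V.
KCL at each unknown node (sum of currents leaving = 0; resistances in Ω):
  Node 1: (V_1 - 12)/150 + (V_1 - 0)/300 = 0
Collecting terms: 0.01 × V_1 = 0.08  =>  V_1 = 8 V
Power in each resistor, P = (ΔV)²/R:
  P_R1 = (12 - 8)²/150 = 0.1067 W
  P_R2 = (8 - 0)²/300 = 0.2133 W
P_total = P_R1 + P_R2 = 0.32 W

Final answer: 0.32 W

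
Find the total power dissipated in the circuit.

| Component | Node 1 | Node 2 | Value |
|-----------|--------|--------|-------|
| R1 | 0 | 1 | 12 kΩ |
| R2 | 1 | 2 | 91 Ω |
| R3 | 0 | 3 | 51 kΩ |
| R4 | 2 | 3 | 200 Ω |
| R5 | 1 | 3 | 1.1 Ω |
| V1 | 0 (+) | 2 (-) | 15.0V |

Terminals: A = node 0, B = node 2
Nodal analysis, taking node 2 as the 0 V reference.
Source V1 fixes V_0 = 15 V.
KCL at each unknown node (sum of currents leaving = 0; resistances in Ω):
  Node 1: (V_1 - 15)/12000 + (V_1 - 0)/91 + (V_1 - V_3)/1.1 = 0
  Node 3: (V_3 - 15)/51000 + (V_3 - 0)/200 + (V_3 - V_1)/1.1 = 0
Collecting terms (coefficients in siemens):
  0.9202·V_1 - 0.9091·V_3 = 0.00125
  0.9141·V_3 - 0.9091·V_1 = 0.0002941
Determinant D = (0.9202)(0.9141) - (-0.9091)(-0.9091) = 0.01468
V_1 = [(0.00125)(0.9141) - (-0.9091)(0.0002941)]/D = 0.09602 V
V_3 = [(0.9202)(0.0002941) - (0.00125)(-0.9091)]/D = 0.09581 V
Power in each resistor, P = (ΔV)²/R:
  P_R1 = (15 - 0.09602)²/12000 = 0.01851 W
  P_R2 = (0.09602 - 0)²/91 = 0.0001013 W
  P_R3 = (15 - 0.09581)²/51000 = 0.004356 W
  P_R4 = (0 - 0.09581)²/200 = 0.0000459 W
  P_R5 = (0.09602 - 0.09581)²/1.1 = 0.0000000384 W
P_total = P_R1 + P_R2 + P_R3 + P_R4 + P_R5 = 0.02301 W

Final answer: 0.02301 W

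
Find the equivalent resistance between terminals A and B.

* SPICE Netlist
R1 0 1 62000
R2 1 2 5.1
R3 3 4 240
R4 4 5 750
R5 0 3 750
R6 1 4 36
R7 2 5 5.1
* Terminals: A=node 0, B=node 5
The network is not a plain series/parallel combination. Inject a 1 A test current into terminal A (node 0) and return it from terminal B (node 5); then R_eq = V_A / (1 A).
Nodal analysis, taking node 5 as the 0 V reference.
Current source I_test pushes 1 A into node 0 and draws it out of node 5.
KCL at each unknown node (sum of currents leaving = 0; resistances in Ω):
  Node 0: (V_0 - V_1)/62000 + (V_0 - V_3)/750 - 1 = 0
  Node 1: (V_1 - V_0)/62000 + (V_1 - V_2)/5.1 + (V_1 - V_4)/36 = 0
  Node 2: (V_2 - V_1)/5.1 + (V_2 - 0)/5.1 = 0
  Node 3: (V_3 - V_0)/750 + (V_3 - V_4)/240 = 0
  Node 4: (V_4 - V_1)/36 + (V_4 - V_3)/240 + (V_4 - 0)/750 = 0
Collecting terms (coefficients in siemens):
  0.001349·V_0 - 0.00001613·V_1 - 0.001333·V_3 = 1
  0.2239·V_1 - 0.00001613·V_0 - 0.1961·V_2 - 0.02778·V_4 = 0
  0.3922·V_2 - 0.1961·V_1 = 0
  0.0055·V_3 - 0.001333·V_0 - 0.004167·V_4 = 0
  0.03328·V_4 - 0.02778·V_1 - 0.004167·V_3 = 0
Solving these 5 simultaneous equations (Gaussian elimination) gives:
  V_0 = 1017 V, V_1 = 9.616 V, V_2 = 4.808 V, V_3 = 279.1 V
  V_4 = 42.97 V
R_eq = V_0 / 1 A = 1017 Ω = 1.017 kΩ

Final answer: 1.017 kΩ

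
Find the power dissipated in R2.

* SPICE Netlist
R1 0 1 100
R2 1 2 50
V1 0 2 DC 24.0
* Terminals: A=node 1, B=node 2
Nodal analysis, taking node 2 as the 0 V reference.
Source V1 fixes V_0 = 24 V.
KCL at each unknown node (sum of currents leaving = 0; resistances in Ω):
  Node 1: (V_1 - 24)/100 + (V_1 - 0)/50 = 0
Collecting terms: 0.03 × V_1 = 0.24  =>  V_1 = 8 V
I_R2 = (V_1 - V_2)/R2 = (8 - 0)/50 = 0.16 A
P_R2 = I_R2² × R2 = (0.16)² × 50 = 1.28 W

Final answer: 1.28 W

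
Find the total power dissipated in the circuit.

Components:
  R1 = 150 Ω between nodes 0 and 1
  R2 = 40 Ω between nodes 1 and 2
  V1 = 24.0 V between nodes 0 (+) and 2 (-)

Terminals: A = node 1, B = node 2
Nodal analysis, taking node 2 as the 0 V reference.
Source V1 fixes V_0 = 24 V.
KCL at each unknown node (sum of currents leaving = 0; resistances in Ω):
  Node 1: (V_1 - 24)/150 + (V_1 - 0)/40 = 0
Collecting terms: 0.03167 × V_1 = 0.16  =>  V_1 = 5.053 V
Power in each resistor, P = (ΔV)²/R:
  P_R1 = (24 - 5.053)²/150 = 2.393 W
  P_R2 = (5.053 - 0)²/40 = 0.6382 W
P_total = P_R1 + P_R2 = 3.032 W

Final answer: 3.032 W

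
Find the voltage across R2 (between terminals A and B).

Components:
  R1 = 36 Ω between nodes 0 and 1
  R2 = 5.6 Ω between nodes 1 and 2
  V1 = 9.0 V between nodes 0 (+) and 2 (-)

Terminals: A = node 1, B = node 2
R1 and R2 are in series across V1 (node 0 → node 1 → node 2), and the output A–B is taken across R2, so this is a voltage divider.
Series current: I = V1/(R1 + R2) = 9/(36 + 5.6) = 9/41.6 = 0.2163 A
V_R2 = I × R2 = V1 × R2/(R1 + R2) = 9 × 5.6/41.6 = 1.212 V

Final answer: 1.212 V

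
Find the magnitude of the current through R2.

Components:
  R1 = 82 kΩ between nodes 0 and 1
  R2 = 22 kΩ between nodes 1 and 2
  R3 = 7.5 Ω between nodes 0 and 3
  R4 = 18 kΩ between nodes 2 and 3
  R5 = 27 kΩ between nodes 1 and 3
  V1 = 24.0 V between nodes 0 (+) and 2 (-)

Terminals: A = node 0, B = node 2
Nodal analysis, taking node 2 as the 0 V reference.
Source V1 fixes V_0 = 24 V.
KCL at each unknown node (sum of currents leaving = 0; resistances in Ω):
  Node 1: (V_1 - 24)/82000 + (V_1 - 0)/22000 + (V_1 - V_3)/27000 = 0
  Node 3: (V_3 - 24)/7.5 + (V_3 - 0)/18000 + (V_3 - V_1)/27000 = 0
Collecting terms (coefficients in siemens):
  0.00009469·V_1 - 0.00003704·V_3 = 0.0002927
  0.1334·V_3 - 0.00003704·V_1 = 3.2
Determinant D = (0.00009469)(0.1334) - (-0.00003704)(-0.00003704) = 0.00001263
V_1 = [(0.0002927)(0.1334) - (-0.00003704)(3.2)]/D = 12.47 V
V_3 = [(0.00009469)(3.2) - (0.0002927)(-0.00003704)]/D = 23.99 V
I_R2 = (V_1 - V_2)/R2 = (12.47 - 0)/22000 = 0.000567 A
|I_R2| = 0.000567 A

Final answer: |I_R2| = 0.000567 A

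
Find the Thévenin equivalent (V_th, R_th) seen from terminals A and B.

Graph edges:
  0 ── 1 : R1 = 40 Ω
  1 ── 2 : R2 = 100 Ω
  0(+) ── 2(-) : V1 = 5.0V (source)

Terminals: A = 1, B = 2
Step 1 — V_th is the open-circuit voltage V_A - V_B (nothing connected across the terminals).
Nodal analysis, taking node 2 as the 0 V reference.
Source V1 fixes V_0 = 5 V.
KCL at each unknown node (sum of currents leaving = 0; resistances in Ω):
  Node 1: (V_1 - 5)/40 + (V_1 - 0)/100 = 0
Collecting terms: 0.035 × V_1 = 0.125  =>  V_1 = 3.571 V
V_th = V_1 - V_2 = 3.571 - 0 = 3.571 V
Step 2 — R_th: zero the source — replace V1 by a short circuit (node 2 merges into node 0) — and find the resistance seen between A (node 1) and B (node 0).
Reduce the network between node 1 (A) and node 0 (B) by series/parallel combination:
  Rp1 = R1 ‖ R2 (parallel, both between nodes 0 and 1) = 1/(1/40 + 1/100) = 28.57 Ω
R_th = 28.57 Ω

Final answer: V_th = 3.571 V, R_th = 28.57 Ω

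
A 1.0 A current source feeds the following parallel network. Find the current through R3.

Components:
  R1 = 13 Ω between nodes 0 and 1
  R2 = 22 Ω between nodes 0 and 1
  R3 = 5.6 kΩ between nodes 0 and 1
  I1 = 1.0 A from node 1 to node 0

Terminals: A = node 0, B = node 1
All resistors sit directly between nodes 0 and 1, so they are in parallel and share one voltage V; the full source current 1 A splits among them.
1/R_par = 1/13 + 1/22 + 1/5600 = 0.1226 S  =>  R_par = 8.16 Ω
V = I × R_par = 1 × 8.16 = 8.16 V
I_R3 = V/R3 = 8.16/5600 = 0.001457 A

Final answer: 0.001457 A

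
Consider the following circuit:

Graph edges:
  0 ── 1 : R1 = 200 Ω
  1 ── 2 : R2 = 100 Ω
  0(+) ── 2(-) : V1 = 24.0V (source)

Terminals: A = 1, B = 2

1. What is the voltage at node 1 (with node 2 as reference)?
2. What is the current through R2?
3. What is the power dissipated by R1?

Nodal analysis, taking node 2 as the 0 V reference.
Source V1 fixes V_0 = 24 V.
KCL at each unknown node (sum of currents leaving = 0; resistances in Ω):
  Node 1: (V_1 - 24)/200 + (V_1 - 0)/100 = 0
Collecting terms: 0.015 × V_1 = 0.12  =>  V_1 = 8 V
Part 1:
  Read off the nodal solution: V_1 = 8 V
Part 2:
  I_R2 = (V_1 - V_2)/R2 = (8 - 0)/100 = 0.08 A
  Magnitude: I_R2 = 0.08 A
Part 3:
  I_R1 = (V_0 - V_1)/R1 = (24 - 8)/200 = 0.08 A
  P_R1 = I_R1² × R1 = (0.08)² × 200 = 1.28 W

Final answers:
1. V_1 = 8 V
2. I_R2 = 0.08 A
3. P_R1 = 1.28 W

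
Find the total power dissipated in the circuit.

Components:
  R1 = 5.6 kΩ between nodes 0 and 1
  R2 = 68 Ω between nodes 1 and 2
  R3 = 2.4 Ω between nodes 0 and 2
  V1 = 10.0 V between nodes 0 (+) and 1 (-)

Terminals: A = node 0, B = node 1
Nodal analysis, taking node 1 as the 0 V reference.
Source V1 fixes V_0 = 10 V.
KCL at each unknown node (sum of currents leaving = 0; resistances in Ω):
  Node 2: (V_2 - 0)/68 + (V_2 - 10)/2.4 = 0
Collecting terms: 0.4314 × V_2 = 4.167  =>  V_2 = 9.659 V
Power in each resistor, P = (ΔV)²/R:
  P_R1 = (10 - 0)²/5600 = 0.01786 W
  P_R2 = (0 - 9.659)²/68 = 1.372 W
  P_R3 = (10 - 9.659)²/2.4 = 0.04842 W
P_total = P_R1 + P_R2 + P_R3 = 1.438 W

Final answer: 1.438 W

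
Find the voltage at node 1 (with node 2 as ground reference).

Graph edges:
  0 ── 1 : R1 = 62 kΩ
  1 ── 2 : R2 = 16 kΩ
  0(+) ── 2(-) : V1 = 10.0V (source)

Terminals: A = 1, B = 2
Nodal analysis, taking node 2 as the 0 V reference.
Source V1 fixes V_0 = 10 V.
KCL at each unknown node (sum of currents leaving = 0; resistances in Ω):
  Node 1: (V_1 - 10)/62000 + (V_1 - 0)/16000 = 0
Collecting terms: 0.00007863 × V_1 = 0.0001613  =>  V_1 = 2.051 V
The requested potential is V_1 = 2.051 V.

Final answer: V_1 = 2.051 V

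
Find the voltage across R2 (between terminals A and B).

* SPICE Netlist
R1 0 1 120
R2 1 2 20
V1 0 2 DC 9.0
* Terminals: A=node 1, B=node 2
R1 and R2 are in series across V1 (node 0 → node 1 → node 2), and the output A–B is taken across R2, so this is a voltage divider.
Series current: I = V1/(R1 + R2) = 9/(120 + 20) = 9/140 = 0.06429 A
V_R2 = I × R2 = V1 × R2/(R1 + R2) = 9 × 20/140 = 1.286 V

Final answer: 1.286 V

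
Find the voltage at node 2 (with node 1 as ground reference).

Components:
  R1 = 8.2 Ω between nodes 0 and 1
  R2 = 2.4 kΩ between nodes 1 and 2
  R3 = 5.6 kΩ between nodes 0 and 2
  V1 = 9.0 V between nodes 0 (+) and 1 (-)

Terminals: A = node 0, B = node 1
Nodal analysis, taking node 1 as the 0 V reference.
Source V1 fixes V_0 = 9 V.
KCL at each unknown node (sum of currents leaving = 0; resistances in Ω):
  Node 2: (V_2 - 0)/2400 + (V_2 - 9)/5600 = 0
Collecting terms: 0.0005952 × V_2 = 0.001607  =>  V_2 = 2.7 V
The requested potential is V_2 = 2.7 V.

Final answer: V_2 = 2.7 V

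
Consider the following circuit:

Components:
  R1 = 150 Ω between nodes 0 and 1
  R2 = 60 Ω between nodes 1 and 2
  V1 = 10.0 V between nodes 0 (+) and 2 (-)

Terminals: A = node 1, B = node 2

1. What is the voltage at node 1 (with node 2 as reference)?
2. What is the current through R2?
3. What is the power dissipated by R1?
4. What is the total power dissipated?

Nodal analysis, taking node 2 as the 0 V reference.
Source V1 fixes V_0 = 10 V.
KCL at each unknown node (sum of currents leaving = 0; resistances in Ω):
  Node 1: (V_1 - 10)/150 + (V_1 - 0)/60 = 0
Collecting terms: 0.02333 × V_1 = 0.06667  =>  V_1 = 2.857 V
Part 1:
  Read off the nodal solution: V_1 = 2.857 V
Part 2:
  I_R2 = (V_1 - V_2)/R2 = (2.857 - 0)/60 = 0.04762 A
  Magnitude: I_R2 = 0.04762 A
Part 3:
  I_R1 = (V_0 - V_1)/R1 = (10 - 2.857)/150 = 0.04762 A
  P_R1 = I_R1² × R1 = (0.04762)² × 150 = 0.3401 W
Part 4:
  Power in each resistor, P = (ΔV)²/R:
    P_R1 = (10 - 2.857)²/150 = 0.3401 W
    P_R2 = (2.857 - 0)²/60 = 0.1361 W
  P_total = P_R1 + P_R2 = 0.4762 W

Final answers:
1. V_1 = 2.857 V
2. I_R2 = 0.04762 A
3. P_R1 = 0.3401 W
4. P_total = 0.4762 W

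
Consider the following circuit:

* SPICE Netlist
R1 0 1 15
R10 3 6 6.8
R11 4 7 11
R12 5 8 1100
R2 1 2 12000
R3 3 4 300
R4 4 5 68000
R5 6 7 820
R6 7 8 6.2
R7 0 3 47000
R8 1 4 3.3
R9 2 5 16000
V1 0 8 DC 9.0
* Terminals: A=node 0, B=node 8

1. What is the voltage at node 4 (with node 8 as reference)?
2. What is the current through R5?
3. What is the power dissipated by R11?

Nodal analysis, taking node 8 as the 0 V reference.
Source V1 fixes V_0 = 9 V.
KCL at each unknown node (sum of currents leaving = 0; resistances in Ω):
  Node 1: (V_1 - 9)/15 + (V_1 - V_2)/12000 + (V_1 - V_4)/3.3 = 0
  Node 2: (V_2 - V_1)/12000 + (V_2 - V_5)/16000 = 0
  Node 3: (V_3 - V_4)/300 + (V_3 - 9)/47000 + (V_3 - V_6)/6.8 = 0
  Node 4: (V_4 - V_3)/300 + (V_4 - V_5)/68000 + (V_4 - V_1)/3.3 + (V_4 - V_7)/11 = 0
  Node 5: (V_5 - V_4)/68000 + (V_5 - V_2)/16000 + (V_5 - 0)/1100 = 0
  Node 6: (V_6 - V_7)/820 + (V_6 - V_3)/6.8 = 0
  Node 7: (V_7 - V_6)/820 + (V_7 - 0)/6.2 + (V_7 - V_4)/11 = 0
Collecting terms (coefficients in siemens):
  0.3698·V_1 - 0.00008333·V_2 - 0.303·V_4 = 0.6
  0.0001458·V_2 - 0.00008333·V_1 - 0.0000625·V_5 = 0
  0.1504·V_3 - 0.003333·V_4 - 0.1471·V_6 = 0.0001915
  0.3973·V_4 - 0.303·V_1 - 0.003333·V_3 - 0.00001471·V_5 - 0.09091·V_7 = 0
  0.0009863·V_5 - 0.0000625·V_2 - 0.00001471·V_4 = 0
  0.1483·V_6 - 0.1471·V_3 - 0.00122·V_7 = 0
  0.2534·V_7 - 0.09091·V_4 - 0.00122·V_6 = 0
Solving these 7 simultaneous equations (Gaussian elimination) gives:
  V_1 = 5.184 V, V_2 = 3.074 V, V_3 = 3.633 V, V_4 = 4.346 V
  V_5 = 0.2596 V, V_6 = 3.617 V, V_7 = 1.576 V
Part 1:
  Read off the nodal solution: V_4 = 4.346 V
Part 2:
  I_R5 = (V_6 - V_7)/R5 = (3.617 - 1.576)/820 = 0.002488 A
  Magnitude: I_R5 = 0.002488 A
Part 3:
  I_R11 = (V_4 - V_7)/R11 = (4.346 - 1.576)/11 = 0.2518 A
  P_R11 = I_R11² × R11 = (0.2518)² × 11 = 0.6972 W

Final answers:
1. V_4 = 4.346 V
2. I_R5 = 0.002488 A
3. P_R11 = 0.6972 W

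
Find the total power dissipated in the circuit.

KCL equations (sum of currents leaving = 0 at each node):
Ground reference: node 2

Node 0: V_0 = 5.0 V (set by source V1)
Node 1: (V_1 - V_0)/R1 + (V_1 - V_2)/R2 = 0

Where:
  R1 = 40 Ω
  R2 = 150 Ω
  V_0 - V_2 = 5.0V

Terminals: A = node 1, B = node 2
Nodal analysis, taking node 2 as the 0 V reference.
Source V1 fixes V_0 = 5 V.
KCL at each unknown node (sum of currents leaving = 0; resistances in Ω):
  Node 1: (V_1 - 5)/40 + (V_1 - 0)/150 = 0
Collecting terms: 0.03167 × V_1 = 0.125  =>  V_1 = 3.947 V
Power in each resistor, P = (ΔV)²/R:
  P_R1 = (5 - 3.947)²/40 = 0.0277 W
  P_R2 = (3.947 - 0)²/150 = 0.1039 W
P_total = P_R1 + P_R2 = 0.1316 W

Final answer: 0.1316 W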